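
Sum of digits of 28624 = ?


2 + 8 + 6 + 2 + 4 = 22


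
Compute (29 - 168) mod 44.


29 - 168 = -139
-139 mod 44 = 37


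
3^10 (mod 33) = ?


3^1 mod 33 = 3
3^2 mod 33 = 9
3^3 mod 33 = 27
3^4 mod 33 = 15
3^5 mod 33 = 12
3^6 mod 33 = 3
3^7 mod 33 = 9
3^8 mod 33 = 27
3^9 mod 33 = 15
3^10 mod 33 = 12


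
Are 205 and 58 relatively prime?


Euclidean algorithm:
205 = 3 * 58 + 31
58 = 1 * 31 + 27
31 = 1 * 27 + 4
27 = 6 * 4 + 3
4 = 1 * 3 + 1
3 = 3 * 1 + 0
GCD(205, 58) = 1

Yes, coprime (GCD = 1)


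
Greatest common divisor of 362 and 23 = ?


362 = 15 * 23 + 17
23 = 1 * 17 + 6
17 = 2 * 6 + 5
6 = 1 * 5 + 1
5 = 5 * 1 + 0
GCD = 1


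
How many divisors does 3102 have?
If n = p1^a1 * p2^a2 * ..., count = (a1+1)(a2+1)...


3102 = 2^1 × 3^1 × 11^1 × 47^1
d(3102) = (1+1) × (1+1) × (1+1) × (1+1) = 16

16 divisors


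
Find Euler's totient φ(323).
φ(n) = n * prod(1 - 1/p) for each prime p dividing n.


323 = 17 × 19
Prime factors: 17, 19
φ(323) = 323 × (1-1/17) × (1-1/19)
= 323 × 16/17 × 18/19 = 288

φ(323) = 288


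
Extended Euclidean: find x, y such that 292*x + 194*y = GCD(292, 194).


Tabular extended Euclidean (each row: r = 292*s + 194*t):
r=292, s=1, t=0
r=194, s=0, t=1
q=1: r=98, s=1, t=-1   [292*(1) + 194*(-1) = 98]
q=1: r=96, s=-1, t=2   [292*(-1) + 194*(2) = 96]
q=1: r=2, s=2, t=-3   [292*(2) + 194*(-3) = 2]
q=48: r=0, s=-97, t=146   [292*(-97) + 194*(146) = 0]
GCD = 2; from the row with r=2: x=2, y=-3
Check: 292*(2) + 194*(-3) = 584 - 582 = 2

GCD = 2, x = 2, y = -3


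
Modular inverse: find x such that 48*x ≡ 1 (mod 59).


Use the extended Euclidean algorithm on (59, 48); each row r = 59*s + 48*t:
r=59, s=1, t=0
r=48, s=0, t=1
q=1: r=11, s=1, t=-1   [59*(1) + 48*(-1) = 11]
q=4: r=4, s=-4, t=5   [59*(-4) + 48*(5) = 4]
q=2: r=3, s=9, t=-11   [59*(9) + 48*(-11) = 3]
q=1: r=1, s=-13, t=16   [59*(-13) + 48*(16) = 1]
q=3: r=0, s=48, t=-59   [59*(48) + 48*(-59) = 0]
GCD = 1 with t = 16, so 48*(16) ≡ 1 (mod 59)
Inverse = 16 mod 59 = 16
Check: 48 * 16 = 768 ≡ 1 (mod 59)

48^(-1) ≡ 16 (mod 59)


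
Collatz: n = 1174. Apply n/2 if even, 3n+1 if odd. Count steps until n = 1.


1174 → 587 → 1762 → 881 → 2644 → 1322 → 661 → 1984 → 992 → 496 → 248 → 124 → 62 → 31 → 94 → 47 → 142 → 71 → 214 → 107 → 322 → 161 → 484 → 242 → 121 → 364 → 182 → 91 → 274 → 137 → 412 → 206 → 103 → 310 → 155 → 466 → 233 → 700 → 350 → 175 → 526 → 263 → 790 → 395 → 1186 → 593 → 1780 → 890 → 445 → 1336 → 668 → 334 → 167 → 502 → 251 → 754 → 377 → 1132 → 566 → 283 → 850 → 425 → 1276 → 638 → 319 → 958 → 479 → 1438 → 719 → 2158 → 1079 → 3238 → 1619 → 4858 → 2429 → 7288 → 3644 → 1822 → 911 → 2734 → 1367 → 4102 → 2051 → 6154 → 3077 → 9232 → 4616 → 2308 → 1154 → 577 → 1732 → 866 → 433 → 1300 → 650 → 325 → 976 → 488 → 244 → 122 → 61 → 184 → 92 → 46 → 23 → 70 → 35 → 106 → 53 → 160 → 80 → 40 → 20 → 10 → 5 → 16 → 8 → 4 → 2 → 1
Total steps = 119

119 steps


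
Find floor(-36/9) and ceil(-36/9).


-36/9 = -4.0000
floor = -4
ceil = -4

floor = -4, ceil = -4


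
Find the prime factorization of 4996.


4996 / 2 = 2498
2498 / 2 = 1249
1249 / 1249 = 1
4996 = 2^2 × 1249


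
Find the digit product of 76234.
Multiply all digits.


7 × 6 × 2 × 3 × 4 = 1008


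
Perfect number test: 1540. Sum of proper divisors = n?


Proper divisors of 1540: 1, 2, 4, 5, 7, 10, 11, 14, 20, 22, 28, 35, 44, 55, 70, 77, 110, 140, 154, 220, 308, 385, 770
Sum = 1 + 2 + 4 + 5 + 7 + 10 + 11 + 14 + 20 + 22 + 28 + 35 + 44 + 55 + 70 + 77 + 110 + 140 + 154 + 220 + 308 + 385 + 770 = 2492

No, 1540 is not perfect (2492 ≠ 1540)


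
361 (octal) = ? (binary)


361 (base 8) = 241 (decimal)
241 (decimal) = 11110001 (base 2)


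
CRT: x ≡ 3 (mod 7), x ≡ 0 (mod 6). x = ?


M = 7*6 = 42
M1 = M/7 = 6, M2 = M/6 = 7
M1^(-1) mod 7 = 6, M2^(-1) mod 6 = 1
x = 3*6*6 + 0*7*1 = 108
108 mod 42 = 24
Check: 24 mod 7 = 3 ✓, 24 mod 6 = 0 ✓

x ≡ 24 (mod 42)


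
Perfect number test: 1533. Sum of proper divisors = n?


Proper divisors of 1533: 1, 3, 7, 21, 73, 219, 511
Sum = 1 + 3 + 7 + 21 + 73 + 219 + 511 = 835

No, 1533 is not perfect (835 ≠ 1533)


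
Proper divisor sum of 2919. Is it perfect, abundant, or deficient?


Proper divisors: 1, 3, 7, 21, 139, 417, 973
Sum = 1 + 3 + 7 + 21 + 139 + 417 + 973 = 1561
1561 < 2919 → deficient

s(2919) = 1561 (deficient)


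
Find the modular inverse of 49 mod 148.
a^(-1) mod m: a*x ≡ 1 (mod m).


Use the extended Euclidean algorithm on (148, 49); each row r = 148*s + 49*t:
r=148, s=1, t=0
r=49, s=0, t=1
q=3: r=1, s=1, t=-3   [148*(1) + 49*(-3) = 1]
q=49: r=0, s=-49, t=148   [148*(-49) + 49*(148) = 0]
GCD = 1 with t = -3, so 49*(-3) ≡ 1 (mod 148)
Inverse = -3 mod 148 = 145
Check: 49 * 145 = 7105 ≡ 1 (mod 148)

49^(-1) ≡ 145 (mod 148)


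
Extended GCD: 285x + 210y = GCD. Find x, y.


Tabular extended Euclidean (each row: r = 285*s + 210*t):
r=285, s=1, t=0
r=210, s=0, t=1
q=1: r=75, s=1, t=-1   [285*(1) + 210*(-1) = 75]
q=2: r=60, s=-2, t=3   [285*(-2) + 210*(3) = 60]
q=1: r=15, s=3, t=-4   [285*(3) + 210*(-4) = 15]
q=4: r=0, s=-14, t=19   [285*(-14) + 210*(19) = 0]
GCD = 15; from the row with r=15: x=3, y=-4
Check: 285*(3) + 210*(-4) = 855 - 840 = 15

GCD = 15, x = 3, y = -4


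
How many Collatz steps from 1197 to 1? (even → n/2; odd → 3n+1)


1197 → 3592 → 1796 → 898 → 449 → 1348 → 674 → 337 → 1012 → 506 → 253 → 760 → 380 → 190 → 95 → 286 → 143 → 430 → 215 → 646 → 323 → 970 → 485 → 1456 → 728 → 364 → 182 → 91 → 274 → 137 → 412 → 206 → 103 → 310 → 155 → 466 → 233 → 700 → 350 → 175 → 526 → 263 → 790 → 395 → 1186 → 593 → 1780 → 890 → 445 → 1336 → 668 → 334 → 167 → 502 → 251 → 754 → 377 → 1132 → 566 → 283 → 850 → 425 → 1276 → 638 → 319 → 958 → 479 → 1438 → 719 → 2158 → 1079 → 3238 → 1619 → 4858 → 2429 → 7288 → 3644 → 1822 → 911 → 2734 → 1367 → 4102 → 2051 → 6154 → 3077 → 9232 → 4616 → 2308 → 1154 → 577 → 1732 → 866 → 433 → 1300 → 650 → 325 → 976 → 488 → 244 → 122 → 61 → 184 → 92 → 46 → 23 → 70 → 35 → 106 → 53 → 160 → 80 → 40 → 20 → 10 → 5 → 16 → 8 → 4 → 2 → 1
Total steps = 119

119 steps


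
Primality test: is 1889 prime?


Check divisors up to sqrt(1889) = 43.4626
No divisors found.
1889 is prime.

Yes, 1889 is prime


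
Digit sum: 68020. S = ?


6 + 8 + 0 + 2 + 0 = 16


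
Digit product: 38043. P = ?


3 × 8 × 0 × 4 × 3 = 0


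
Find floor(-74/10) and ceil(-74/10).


-74/10 = -7.4000
floor = -8
ceil = -7

floor = -8, ceil = -7


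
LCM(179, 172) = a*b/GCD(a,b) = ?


GCD(179, 172) = 1
LCM = 179*172/1 = 30788/1 = 30788

LCM = 30788


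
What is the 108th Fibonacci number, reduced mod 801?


F(k) mod 801 for k=1..108:
1, 1, 2, 3, 5, 8, 13, 21, 34, 55, 89, 144, 233, 377, 610, 186, 796, 181, 176, 357, 533, 89, 622, 711, 532, 442, 173, 615, 788, 602, 589, 390, 178, 568, 746, 513, 458, 170, 628, 798, 625, 622, 446, 267, 713, 179, 91, 270, 361, 631, 191, 21, 212, 233, 445, 678, 322, 199, 521, 720, 440, 359, 799, 357, 355, 712, 266, 177, 443, 620, 262, 81, 343, 424, 767, 390, 356, 746, 301, 246, 547, 793, 539, 531, 269, 800, 268, 267, 535, 1, 536, 537, 272, 8, 280, 288, 568, 55, 623, 678, 500, 377, 76, 453, 529, 181, 710, 90
F(108) mod 801 = 90


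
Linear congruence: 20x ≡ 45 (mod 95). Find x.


GCD(20, 95) = 5 divides 45
Divide: 4x ≡ 9 (mod 19)
x ≡ 7 (mod 19)


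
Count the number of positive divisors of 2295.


2295 = 3^3 × 5^1 × 17^1
d(2295) = (3+1) × (1+1) × (1+1) = 16

16 divisors


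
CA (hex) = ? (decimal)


CA (base 16) = 202 (decimal)
202 (decimal) = 202 (base 10)


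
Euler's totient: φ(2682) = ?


2682 = 2 × 3^2 × 149
Prime factors: 2, 3, 149
φ(2682) = 2682 × (1-1/2) × (1-1/3) × (1-1/149)
= 2682 × 1/2 × 2/3 × 148/149 = 888

φ(2682) = 888


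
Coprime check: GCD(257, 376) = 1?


Euclidean algorithm:
376 = 1 * 257 + 119
257 = 2 * 119 + 19
119 = 6 * 19 + 5
19 = 3 * 5 + 4
5 = 1 * 4 + 1
4 = 4 * 1 + 0
GCD(257, 376) = 1

Yes, coprime (GCD = 1)


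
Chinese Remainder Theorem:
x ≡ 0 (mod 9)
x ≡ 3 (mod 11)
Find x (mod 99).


M = 9*11 = 99
M1 = M/9 = 11, M2 = M/11 = 9
M1^(-1) mod 9 = 5, M2^(-1) mod 11 = 5
x = 0*11*5 + 3*9*5 = 135
135 mod 99 = 36
Check: 36 mod 9 = 0 ✓, 36 mod 11 = 3 ✓

x ≡ 36 (mod 99)


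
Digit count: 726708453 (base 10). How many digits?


726708453 has 9 digits in base 10
floor(log10(726708453)) + 1 = floor(8.8614) + 1 = 9

9 digits (base 10)


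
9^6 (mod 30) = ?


9^1 mod 30 = 9
9^2 mod 30 = 21
9^3 mod 30 = 9
9^4 mod 30 = 21
9^5 mod 30 = 9
9^6 mod 30 = 21


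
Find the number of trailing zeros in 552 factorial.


floor(552/5) = 110
floor(552/25) = 22
floor(552/125) = 4
Total = 136

136 trailing zeros


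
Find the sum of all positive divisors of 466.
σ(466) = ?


Divisors of 466: 1, 2, 233, 466
Sum = 1 + 2 + 233 + 466 = 702

σ(466) = 702


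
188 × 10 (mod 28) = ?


188 × 10 = 1880
1880 mod 28 = 4


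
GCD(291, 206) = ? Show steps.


291 = 1 * 206 + 85
206 = 2 * 85 + 36
85 = 2 * 36 + 13
36 = 2 * 13 + 10
13 = 1 * 10 + 3
10 = 3 * 3 + 1
3 = 3 * 1 + 0
GCD = 1


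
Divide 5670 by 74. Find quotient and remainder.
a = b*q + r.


5670 = 74 * 76 + 46
Check: 5624 + 46 = 5670

q = 76, r = 46


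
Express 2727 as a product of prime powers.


2727 / 3 = 909
909 / 3 = 303
303 / 3 = 101
101 / 101 = 1
2727 = 3^3 × 101


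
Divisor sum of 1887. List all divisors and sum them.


Divisors of 1887: 1, 3, 17, 37, 51, 111, 629, 1887
Sum = 1 + 3 + 17 + 37 + 51 + 111 + 629 + 1887 = 2736

σ(1887) = 2736


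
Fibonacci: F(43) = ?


Sequence: 1, 1, 2, 3, 5, 8, 13, 21, 34, 55, 89, 144, 233, 377, 610, 987, 1597, 2584, 4181, 6765, 10946, 17711, 28657, 46368, 75025, 121393, 196418, 317811, 514229, 832040, 1346269, 2178309, 3524578, 5702887, 9227465, 14930352, 24157817, 39088169, 63245986, 102334155, 165580141, 267914296, 433494437
F(43) = 433494437


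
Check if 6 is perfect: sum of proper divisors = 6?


Proper divisors of 6: 1, 2, 3
Sum = 1 + 2 + 3 = 6

Yes, 6 is perfect (6 = 6)


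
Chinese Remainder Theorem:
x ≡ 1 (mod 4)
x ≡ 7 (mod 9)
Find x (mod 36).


M = 4*9 = 36
M1 = M/4 = 9, M2 = M/9 = 4
M1^(-1) mod 4 = 1, M2^(-1) mod 9 = 7
x = 1*9*1 + 7*4*7 = 205
205 mod 36 = 25
Check: 25 mod 4 = 1 ✓, 25 mod 9 = 7 ✓

x ≡ 25 (mod 36)


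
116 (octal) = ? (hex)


116 (base 8) = 78 (decimal)
78 (decimal) = 4E (base 16)


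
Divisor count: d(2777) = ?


2777 = 2777^1
d(2777) = (1+1) = 2

2 divisors


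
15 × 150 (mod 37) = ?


15 × 150 = 2250
2250 mod 37 = 30


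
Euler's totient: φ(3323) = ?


3323 = 3323
Prime factors: 3323
φ(3323) = 3323 × (1-1/3323)
= 3323 × 3322/3323 = 3322

φ(3323) = 3322


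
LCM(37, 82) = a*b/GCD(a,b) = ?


GCD(37, 82) = 1
LCM = 37*82/1 = 3034/1 = 3034

LCM = 3034


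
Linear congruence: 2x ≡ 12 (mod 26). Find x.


GCD(2, 26) = 2 divides 12
Divide: 1x ≡ 6 (mod 13)
x ≡ 6 (mod 13)


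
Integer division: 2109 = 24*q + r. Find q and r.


2109 = 24 * 87 + 21
Check: 2088 + 21 = 2109

q = 87, r = 21


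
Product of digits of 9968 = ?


9 × 9 × 6 × 8 = 3888


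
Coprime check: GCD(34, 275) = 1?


Euclidean algorithm:
275 = 8 * 34 + 3
34 = 11 * 3 + 1
3 = 3 * 1 + 0
GCD(34, 275) = 1

Yes, coprime (GCD = 1)


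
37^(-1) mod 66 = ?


Use the extended Euclidean algorithm on (66, 37); each row r = 66*s + 37*t:
r=66, s=1, t=0
r=37, s=0, t=1
q=1: r=29, s=1, t=-1   [66*(1) + 37*(-1) = 29]
q=1: r=8, s=-1, t=2   [66*(-1) + 37*(2) = 8]
q=3: r=5, s=4, t=-7   [66*(4) + 37*(-7) = 5]
q=1: r=3, s=-5, t=9   [66*(-5) + 37*(9) = 3]
q=1: r=2, s=9, t=-16   [66*(9) + 37*(-16) = 2]
q=1: r=1, s=-14, t=25   [66*(-14) + 37*(25) = 1]
q=2: r=0, s=37, t=-66   [66*(37) + 37*(-66) = 0]
GCD = 1 with t = 25, so 37*(25) ≡ 1 (mod 66)
Inverse = 25 mod 66 = 25
Check: 37 * 25 = 925 ≡ 1 (mod 66)

37^(-1) ≡ 25 (mod 66)


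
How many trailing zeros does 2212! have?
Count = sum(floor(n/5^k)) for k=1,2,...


floor(2212/5) = 442
floor(2212/25) = 88
floor(2212/125) = 17
floor(2212/625) = 3
Total = 550

550 trailing zeros


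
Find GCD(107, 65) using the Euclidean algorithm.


107 = 1 * 65 + 42
65 = 1 * 42 + 23
42 = 1 * 23 + 19
23 = 1 * 19 + 4
19 = 4 * 4 + 3
4 = 1 * 3 + 1
3 = 3 * 1 + 0
GCD = 1


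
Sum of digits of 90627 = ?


9 + 0 + 6 + 2 + 7 = 24


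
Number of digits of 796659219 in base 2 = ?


796659219 in base 2 = 101111011111000000111000010011
Number of digits = 30

30 digits (base 2)


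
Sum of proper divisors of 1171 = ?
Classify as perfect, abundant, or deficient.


Proper divisors: 1
Sum = 1 = 1
1 < 1171 → deficient

s(1171) = 1 (deficient)


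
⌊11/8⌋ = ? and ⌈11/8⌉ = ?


11/8 = 1.3750
floor = 1
ceil = 2

floor = 1, ceil = 2


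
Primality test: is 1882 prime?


1882 / 2 = 941 (exact division)
1882 is NOT prime.

No, 1882 is not prime


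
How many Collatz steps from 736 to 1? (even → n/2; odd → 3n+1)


736 → 368 → 184 → 92 → 46 → 23 → 70 → 35 → 106 → 53 → 160 → 80 → 40 → 20 → 10 → 5 → 16 → 8 → 4 → 2 → 1
Total steps = 20

20 steps


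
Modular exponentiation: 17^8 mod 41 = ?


17^1 mod 41 = 17
17^2 mod 41 = 2
17^3 mod 41 = 34
17^4 mod 41 = 4
17^5 mod 41 = 27
17^6 mod 41 = 8
17^7 mod 41 = 13
17^8 mod 41 = 16


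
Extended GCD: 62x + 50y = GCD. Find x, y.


Tabular extended Euclidean (each row: r = 62*s + 50*t):
r=62, s=1, t=0
r=50, s=0, t=1
q=1: r=12, s=1, t=-1   [62*(1) + 50*(-1) = 12]
q=4: r=2, s=-4, t=5   [62*(-4) + 50*(5) = 2]
q=6: r=0, s=25, t=-31   [62*(25) + 50*(-31) = 0]
GCD = 2; from the row with r=2: x=-4, y=5
Check: 62*(-4) + 50*(5) = -248 + 250 = 2

GCD = 2, x = -4, y = 5


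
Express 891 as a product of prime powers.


891 / 3 = 297
297 / 3 = 99
99 / 3 = 33
33 / 3 = 11
11 / 11 = 1
891 = 3^4 × 11


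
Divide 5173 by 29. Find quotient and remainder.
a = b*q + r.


5173 = 29 * 178 + 11
Check: 5162 + 11 = 5173

q = 178, r = 11


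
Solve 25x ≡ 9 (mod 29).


GCD(25, 29) = 1, unique solution
a^(-1) mod 29 = 7
x = 7 * 9 mod 29 = 5

x ≡ 5 (mod 29)


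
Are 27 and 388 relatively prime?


Euclidean algorithm:
388 = 14 * 27 + 10
27 = 2 * 10 + 7
10 = 1 * 7 + 3
7 = 2 * 3 + 1
3 = 3 * 1 + 0
GCD(27, 388) = 1

Yes, coprime (GCD = 1)


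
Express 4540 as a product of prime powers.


4540 / 2 = 2270
2270 / 2 = 1135
1135 / 5 = 227
227 / 227 = 1
4540 = 2^2 × 5 × 227


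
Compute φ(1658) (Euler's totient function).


1658 = 2 × 829
Prime factors: 2, 829
φ(1658) = 1658 × (1-1/2) × (1-1/829)
= 1658 × 1/2 × 828/829 = 828

φ(1658) = 828


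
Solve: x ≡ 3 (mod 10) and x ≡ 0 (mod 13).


M = 10*13 = 130
M1 = M/10 = 13, M2 = M/13 = 10
M1^(-1) mod 10 = 7, M2^(-1) mod 13 = 4
x = 3*13*7 + 0*10*4 = 273
273 mod 130 = 13
Check: 13 mod 10 = 3 ✓, 13 mod 13 = 0 ✓

x ≡ 13 (mod 130)


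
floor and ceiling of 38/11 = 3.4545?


38/11 = 3.4545
floor = 3
ceil = 4

floor = 3, ceil = 4


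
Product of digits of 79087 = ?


7 × 9 × 0 × 8 × 7 = 0


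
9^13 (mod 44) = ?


9^1 mod 44 = 9
9^2 mod 44 = 37
9^3 mod 44 = 25
9^4 mod 44 = 5
9^5 mod 44 = 1
9^6 mod 44 = 9
9^7 mod 44 = 37
9^8 mod 44 = 25
9^9 mod 44 = 5
9^10 mod 44 = 1
9^11 mod 44 = 9
9^12 mod 44 = 37
9^13 mod 44 = 25


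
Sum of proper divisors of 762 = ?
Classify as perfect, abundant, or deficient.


Proper divisors: 1, 2, 3, 6, 127, 254, 381
Sum = 1 + 2 + 3 + 6 + 127 + 254 + 381 = 774
774 > 762 → abundant

s(762) = 774 (abundant)


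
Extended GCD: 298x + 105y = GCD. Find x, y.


Tabular extended Euclidean (each row: r = 298*s + 105*t):
r=298, s=1, t=0
r=105, s=0, t=1
q=2: r=88, s=1, t=-2   [298*(1) + 105*(-2) = 88]
q=1: r=17, s=-1, t=3   [298*(-1) + 105*(3) = 17]
q=5: r=3, s=6, t=-17   [298*(6) + 105*(-17) = 3]
q=5: r=2, s=-31, t=88   [298*(-31) + 105*(88) = 2]
q=1: r=1, s=37, t=-105   [298*(37) + 105*(-105) = 1]
q=2: r=0, s=-105, t=298   [298*(-105) + 105*(298) = 0]
GCD = 1; from the row with r=1: x=37, y=-105
Check: 298*(37) + 105*(-105) = 11026 - 11025 = 1

GCD = 1, x = 37, y = -105


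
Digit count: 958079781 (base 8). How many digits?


958079781 in base 8 = 7106621445
Number of digits = 10

10 digits (base 8)


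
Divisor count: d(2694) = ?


2694 = 2^1 × 3^1 × 449^1
d(2694) = (1+1) × (1+1) × (1+1) = 8

8 divisors


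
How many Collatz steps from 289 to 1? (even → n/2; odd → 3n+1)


289 → 868 → 434 → 217 → 652 → 326 → 163 → 490 → 245 → 736 → 368 → 184 → 92 → 46 → 23 → 70 → 35 → 106 → 53 → 160 → 80 → 40 → 20 → 10 → 5 → 16 → 8 → 4 → 2 → 1
Total steps = 29

29 steps


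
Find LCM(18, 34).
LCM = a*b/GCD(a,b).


GCD(18, 34) = 2
LCM = 18*34/2 = 612/2 = 306

LCM = 306


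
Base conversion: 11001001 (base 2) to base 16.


11001001 (base 2) = 201 (decimal)
201 (decimal) = C9 (base 16)


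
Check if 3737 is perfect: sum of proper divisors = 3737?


Proper divisors of 3737: 1, 37, 101
Sum = 1 + 37 + 101 = 139

No, 3737 is not perfect (139 ≠ 3737)


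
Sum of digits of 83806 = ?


8 + 3 + 8 + 0 + 6 = 25


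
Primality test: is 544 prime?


544 / 2 = 272 (exact division)
544 is NOT prime.

No, 544 is not prime


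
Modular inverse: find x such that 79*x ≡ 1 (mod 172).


Use the extended Euclidean algorithm on (172, 79); each row r = 172*s + 79*t:
r=172, s=1, t=0
r=79, s=0, t=1
q=2: r=14, s=1, t=-2   [172*(1) + 79*(-2) = 14]
q=5: r=9, s=-5, t=11   [172*(-5) + 79*(11) = 9]
q=1: r=5, s=6, t=-13   [172*(6) + 79*(-13) = 5]
q=1: r=4, s=-11, t=24   [172*(-11) + 79*(24) = 4]
q=1: r=1, s=17, t=-37   [172*(17) + 79*(-37) = 1]
q=4: r=0, s=-79, t=172   [172*(-79) + 79*(172) = 0]
GCD = 1 with t = -37, so 79*(-37) ≡ 1 (mod 172)
Inverse = -37 mod 172 = 135
Check: 79 * 135 = 10665 ≡ 1 (mod 172)

79^(-1) ≡ 135 (mod 172)


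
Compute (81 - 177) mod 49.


81 - 177 = -96
-96 mod 49 = 2


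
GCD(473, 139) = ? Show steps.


473 = 3 * 139 + 56
139 = 2 * 56 + 27
56 = 2 * 27 + 2
27 = 13 * 2 + 1
2 = 2 * 1 + 0
GCD = 1


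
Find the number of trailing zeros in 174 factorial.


floor(174/5) = 34
floor(174/25) = 6
floor(174/125) = 1
Total = 41

41 trailing zeros


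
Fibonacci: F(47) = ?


Sequence: 1, 1, 2, 3, 5, 8, 13, 21, 34, 55, 89, 144, 233, 377, 610, 987, 1597, 2584, 4181, 6765, 10946, 17711, 28657, 46368, 75025, 121393, 196418, 317811, 514229, 832040, 1346269, 2178309, 3524578, 5702887, 9227465, 14930352, 24157817, 39088169, 63245986, 102334155, 165580141, 267914296, 433494437, 701408733, 1134903170, 1836311903, 2971215073
F(47) = 2971215073


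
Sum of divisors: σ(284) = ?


Divisors of 284: 1, 2, 4, 71, 142, 284
Sum = 1 + 2 + 4 + 71 + 142 + 284 = 504

σ(284) = 504


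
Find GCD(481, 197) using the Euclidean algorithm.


481 = 2 * 197 + 87
197 = 2 * 87 + 23
87 = 3 * 23 + 18
23 = 1 * 18 + 5
18 = 3 * 5 + 3
5 = 1 * 3 + 2
3 = 1 * 2 + 1
2 = 2 * 1 + 0
GCD = 1


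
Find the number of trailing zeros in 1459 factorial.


floor(1459/5) = 291
floor(1459/25) = 58
floor(1459/125) = 11
floor(1459/625) = 2
Total = 362

362 trailing zeros


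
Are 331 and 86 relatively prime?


Euclidean algorithm:
331 = 3 * 86 + 73
86 = 1 * 73 + 13
73 = 5 * 13 + 8
13 = 1 * 8 + 5
8 = 1 * 5 + 3
5 = 1 * 3 + 2
3 = 1 * 2 + 1
2 = 2 * 1 + 0
GCD(331, 86) = 1

Yes, coprime (GCD = 1)


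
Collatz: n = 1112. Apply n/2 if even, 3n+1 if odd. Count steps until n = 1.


1112 → 556 → 278 → 139 → 418 → 209 → 628 → 314 → 157 → 472 → 236 → 118 → 59 → 178 → 89 → 268 → 134 → 67 → 202 → 101 → 304 → 152 → 76 → 38 → 19 → 58 → 29 → 88 → 44 → 22 → 11 → 34 → 17 → 52 → 26 → 13 → 40 → 20 → 10 → 5 → 16 → 8 → 4 → 2 → 1
Total steps = 44

44 steps


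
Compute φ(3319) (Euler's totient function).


3319 = 3319
Prime factors: 3319
φ(3319) = 3319 × (1-1/3319)
= 3319 × 3318/3319 = 3318

φ(3319) = 3318


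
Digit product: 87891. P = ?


8 × 7 × 8 × 9 × 1 = 4032


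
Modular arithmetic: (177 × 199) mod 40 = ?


177 × 199 = 35223
35223 mod 40 = 23


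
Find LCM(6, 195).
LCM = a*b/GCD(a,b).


GCD(6, 195) = 3
LCM = 6*195/3 = 1170/3 = 390

LCM = 390


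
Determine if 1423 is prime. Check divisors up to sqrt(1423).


Check divisors up to sqrt(1423) = 37.7227
No divisors found.
1423 is prime.

Yes, 1423 is prime


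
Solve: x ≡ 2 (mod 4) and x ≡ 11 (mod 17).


M = 4*17 = 68
M1 = M/4 = 17, M2 = M/17 = 4
M1^(-1) mod 4 = 1, M2^(-1) mod 17 = 13
x = 2*17*1 + 11*4*13 = 606
606 mod 68 = 62
Check: 62 mod 4 = 2 ✓, 62 mod 17 = 11 ✓

x ≡ 62 (mod 68)


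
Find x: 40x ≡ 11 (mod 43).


GCD(40, 43) = 1, unique solution
a^(-1) mod 43 = 14
x = 14 * 11 mod 43 = 25

x ≡ 25 (mod 43)


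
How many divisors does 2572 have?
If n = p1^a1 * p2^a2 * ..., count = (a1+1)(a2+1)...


2572 = 2^2 × 643^1
d(2572) = (2+1) × (1+1) = 6

6 divisors


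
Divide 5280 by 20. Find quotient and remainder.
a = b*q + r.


5280 = 20 * 264 + 0
Check: 5280 + 0 = 5280

q = 264, r = 0


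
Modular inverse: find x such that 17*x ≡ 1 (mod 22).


Use the extended Euclidean algorithm on (22, 17); each row r = 22*s + 17*t:
r=22, s=1, t=0
r=17, s=0, t=1
q=1: r=5, s=1, t=-1   [22*(1) + 17*(-1) = 5]
q=3: r=2, s=-3, t=4   [22*(-3) + 17*(4) = 2]
q=2: r=1, s=7, t=-9   [22*(7) + 17*(-9) = 1]
q=2: r=0, s=-17, t=22   [22*(-17) + 17*(22) = 0]
GCD = 1 with t = -9, so 17*(-9) ≡ 1 (mod 22)
Inverse = -9 mod 22 = 13
Check: 17 * 13 = 221 ≡ 1 (mod 22)

17^(-1) ≡ 13 (mod 22)


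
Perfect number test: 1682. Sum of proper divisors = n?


Proper divisors of 1682: 1, 2, 29, 58, 841
Sum = 1 + 2 + 29 + 58 + 841 = 931

No, 1682 is not perfect (931 ≠ 1682)


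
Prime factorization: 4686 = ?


4686 / 2 = 2343
2343 / 3 = 781
781 / 11 = 71
71 / 71 = 1
4686 = 2 × 3 × 11 × 71


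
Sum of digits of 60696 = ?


6 + 0 + 6 + 9 + 6 = 27


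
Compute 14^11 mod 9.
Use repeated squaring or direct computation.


14^1 mod 9 = 5
14^2 mod 9 = 7
14^3 mod 9 = 8
14^4 mod 9 = 4
14^5 mod 9 = 2
14^6 mod 9 = 1
14^7 mod 9 = 5
14^8 mod 9 = 7
14^9 mod 9 = 8
14^10 mod 9 = 4
14^11 mod 9 = 2


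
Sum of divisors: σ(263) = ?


Divisors of 263: 1, 263
Sum = 1 + 263 = 264

σ(263) = 264


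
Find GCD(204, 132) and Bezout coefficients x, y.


Tabular extended Euclidean (each row: r = 204*s + 132*t):
r=204, s=1, t=0
r=132, s=0, t=1
q=1: r=72, s=1, t=-1   [204*(1) + 132*(-1) = 72]
q=1: r=60, s=-1, t=2   [204*(-1) + 132*(2) = 60]
q=1: r=12, s=2, t=-3   [204*(2) + 132*(-3) = 12]
q=5: r=0, s=-11, t=17   [204*(-11) + 132*(17) = 0]
GCD = 12; from the row with r=12: x=2, y=-3
Check: 204*(2) + 132*(-3) = 408 - 396 = 12

GCD = 12, x = 2, y = -3


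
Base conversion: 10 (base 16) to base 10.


10 (base 16) = 16 (decimal)
16 (decimal) = 16 (base 10)


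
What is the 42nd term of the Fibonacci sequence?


Sequence: 1, 1, 2, 3, 5, 8, 13, 21, 34, 55, 89, 144, 233, 377, 610, 987, 1597, 2584, 4181, 6765, 10946, 17711, 28657, 46368, 75025, 121393, 196418, 317811, 514229, 832040, 1346269, 2178309, 3524578, 5702887, 9227465, 14930352, 24157817, 39088169, 63245986, 102334155, 165580141, 267914296
F(42) = 267914296


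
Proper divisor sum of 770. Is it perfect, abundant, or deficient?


Proper divisors: 1, 2, 5, 7, 10, 11, 14, 22, 35, 55, 70, 77, 110, 154, 385
Sum = 1 + 2 + 5 + 7 + 10 + 11 + 14 + 22 + 35 + 55 + 70 + 77 + 110 + 154 + 385 = 958
958 > 770 → abundant

s(770) = 958 (abundant)


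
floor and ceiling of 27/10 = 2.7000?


27/10 = 2.7000
floor = 2
ceil = 3

floor = 2, ceil = 3


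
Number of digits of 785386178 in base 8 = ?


785386178 in base 8 = 5664005302
Number of digits = 10

10 digits (base 8)


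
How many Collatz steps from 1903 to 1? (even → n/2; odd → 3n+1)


1903 → 5710 → 2855 → 8566 → 4283 → 12850 → 6425 → 19276 → 9638 → 4819 → 14458 → 7229 → 21688 → 10844 → 5422 → 2711 → 8134 → 4067 → 12202 → 6101 → 18304 → 9152 → 4576 → 2288 → 1144 → 572 → 286 → 143 → 430 → 215 → 646 → 323 → 970 → 485 → 1456 → 728 → 364 → 182 → 91 → 274 → 137 → 412 → 206 → 103 → 310 → 155 → 466 → 233 → 700 → 350 → 175 → 526 → 263 → 790 → 395 → 1186 → 593 → 1780 → 890 → 445 → 1336 → 668 → 334 → 167 → 502 → 251 → 754 → 377 → 1132 → 566 → 283 → 850 → 425 → 1276 → 638 → 319 → 958 → 479 → 1438 → 719 → 2158 → 1079 → 3238 → 1619 → 4858 → 2429 → 7288 → 3644 → 1822 → 911 → 2734 → 1367 → 4102 → 2051 → 6154 → 3077 → 9232 → 4616 → 2308 → 1154 → 577 → 1732 → 866 → 433 → 1300 → 650 → 325 → 976 → 488 → 244 → 122 → 61 → 184 → 92 → 46 → 23 → 70 → 35 → 106 → 53 → 160 → 80 → 40 → 20 → 10 → 5 → 16 → 8 → 4 → 2 → 1
Total steps = 130

130 steps


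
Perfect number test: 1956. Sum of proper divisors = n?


Proper divisors of 1956: 1, 2, 3, 4, 6, 12, 163, 326, 489, 652, 978
Sum = 1 + 2 + 3 + 4 + 6 + 12 + 163 + 326 + 489 + 652 + 978 = 2636

No, 1956 is not perfect (2636 ≠ 1956)


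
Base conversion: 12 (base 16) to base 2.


12 (base 16) = 18 (decimal)
18 (decimal) = 10010 (base 2)


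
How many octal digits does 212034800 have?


212034800 in base 8 = 1450662360
Number of digits = 10

10 digits (base 8)


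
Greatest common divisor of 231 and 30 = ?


231 = 7 * 30 + 21
30 = 1 * 21 + 9
21 = 2 * 9 + 3
9 = 3 * 3 + 0
GCD = 3


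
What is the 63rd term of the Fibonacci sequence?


Sequence: 1, 1, 2, 3, 5, 8, 13, 21, 34, 55, 89, 144, 233, 377, 610, 987, 1597, 2584, 4181, 6765, 10946, 17711, 28657, 46368, 75025, 121393, 196418, 317811, 514229, 832040, 1346269, 2178309, 3524578, 5702887, 9227465, 14930352, 24157817, 39088169, 63245986, 102334155, 165580141, 267914296, 433494437, 701408733, 1134903170, 1836311903, 2971215073, 4807526976, 7778742049, 12586269025, 20365011074, 32951280099, 53316291173, 86267571272, 139583862445, 225851433717, 365435296162, 591286729879, 956722026041, 1548008755920, 2504730781961, 4052739537881, 6557470319842
F(63) = 6557470319842


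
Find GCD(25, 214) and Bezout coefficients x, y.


Tabular extended Euclidean (each row: r = 25*s + 214*t):
r=25, s=1, t=0
r=214, s=0, t=1
q=0: r=25, s=1, t=0   [25*(1) + 214*(0) = 25]
q=8: r=14, s=-8, t=1   [25*(-8) + 214*(1) = 14]
q=1: r=11, s=9, t=-1   [25*(9) + 214*(-1) = 11]
q=1: r=3, s=-17, t=2   [25*(-17) + 214*(2) = 3]
q=3: r=2, s=60, t=-7   [25*(60) + 214*(-7) = 2]
q=1: r=1, s=-77, t=9   [25*(-77) + 214*(9) = 1]
q=2: r=0, s=214, t=-25   [25*(214) + 214*(-25) = 0]
GCD = 1; from the row with r=1: x=-77, y=9
Check: 25*(-77) + 214*(9) = -1925 + 1926 = 1

GCD = 1, x = -77, y = 9


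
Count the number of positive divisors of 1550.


1550 = 2^1 × 5^2 × 31^1
d(1550) = (1+1) × (2+1) × (1+1) = 12

12 divisors


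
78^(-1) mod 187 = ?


Use the extended Euclidean algorithm on (187, 78); each row r = 187*s + 78*t:
r=187, s=1, t=0
r=78, s=0, t=1
q=2: r=31, s=1, t=-2   [187*(1) + 78*(-2) = 31]
q=2: r=16, s=-2, t=5   [187*(-2) + 78*(5) = 16]
q=1: r=15, s=3, t=-7   [187*(3) + 78*(-7) = 15]
q=1: r=1, s=-5, t=12   [187*(-5) + 78*(12) = 1]
q=15: r=0, s=78, t=-187   [187*(78) + 78*(-187) = 0]
GCD = 1 with t = 12, so 78*(12) ≡ 1 (mod 187)
Inverse = 12 mod 187 = 12
Check: 78 * 12 = 936 ≡ 1 (mod 187)

78^(-1) ≡ 12 (mod 187)


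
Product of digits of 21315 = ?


2 × 1 × 3 × 1 × 5 = 30


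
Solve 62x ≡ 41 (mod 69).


GCD(62, 69) = 1, unique solution
a^(-1) mod 69 = 59
x = 59 * 41 mod 69 = 4

x ≡ 4 (mod 69)


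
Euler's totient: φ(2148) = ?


2148 = 2^2 × 3 × 179
Prime factors: 2, 3, 179
φ(2148) = 2148 × (1-1/2) × (1-1/3) × (1-1/179)
= 2148 × 1/2 × 2/3 × 178/179 = 712

φ(2148) = 712


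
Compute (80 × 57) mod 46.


80 × 57 = 4560
4560 mod 46 = 6


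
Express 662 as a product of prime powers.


662 / 2 = 331
331 / 331 = 1
662 = 2 × 331


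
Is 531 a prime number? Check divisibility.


531 / 3 = 177 (exact division)
531 is NOT prime.

No, 531 is not prime


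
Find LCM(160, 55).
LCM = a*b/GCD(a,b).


GCD(160, 55) = 5
LCM = 160*55/5 = 8800/5 = 1760

LCM = 1760


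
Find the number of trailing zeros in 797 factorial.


floor(797/5) = 159
floor(797/25) = 31
floor(797/125) = 6
floor(797/625) = 1
Total = 197

197 trailing zeros


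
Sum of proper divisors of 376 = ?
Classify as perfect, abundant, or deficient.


Proper divisors: 1, 2, 4, 8, 47, 94, 188
Sum = 1 + 2 + 4 + 8 + 47 + 94 + 188 = 344
344 < 376 → deficient

s(376) = 344 (deficient)


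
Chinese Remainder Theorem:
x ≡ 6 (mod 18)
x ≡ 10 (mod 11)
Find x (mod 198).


M = 18*11 = 198
M1 = M/18 = 11, M2 = M/11 = 18
M1^(-1) mod 18 = 5, M2^(-1) mod 11 = 8
x = 6*11*5 + 10*18*8 = 1770
1770 mod 198 = 186
Check: 186 mod 18 = 6 ✓, 186 mod 11 = 10 ✓

x ≡ 186 (mod 198)


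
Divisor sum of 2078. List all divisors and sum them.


Divisors of 2078: 1, 2, 1039, 2078
Sum = 1 + 2 + 1039 + 2078 = 3120

σ(2078) = 3120


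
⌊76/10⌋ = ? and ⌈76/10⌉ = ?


76/10 = 7.6000
floor = 7
ceil = 8

floor = 7, ceil = 8


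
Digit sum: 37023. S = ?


3 + 7 + 0 + 2 + 3 = 15


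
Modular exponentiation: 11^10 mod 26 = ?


11^1 mod 26 = 11
11^2 mod 26 = 17
11^3 mod 26 = 5
11^4 mod 26 = 3
11^5 mod 26 = 7
11^6 mod 26 = 25
11^7 mod 26 = 15
11^8 mod 26 = 9
11^9 mod 26 = 21
11^10 mod 26 = 23


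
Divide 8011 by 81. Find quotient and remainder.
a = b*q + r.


8011 = 81 * 98 + 73
Check: 7938 + 73 = 8011

q = 98, r = 73


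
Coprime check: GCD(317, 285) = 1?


Euclidean algorithm:
317 = 1 * 285 + 32
285 = 8 * 32 + 29
32 = 1 * 29 + 3
29 = 9 * 3 + 2
3 = 1 * 2 + 1
2 = 2 * 1 + 0
GCD(317, 285) = 1

Yes, coprime (GCD = 1)


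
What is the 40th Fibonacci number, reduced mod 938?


F(k) mod 938 for k=1..40:
1, 1, 2, 3, 5, 8, 13, 21, 34, 55, 89, 144, 233, 377, 610, 49, 659, 708, 429, 199, 628, 827, 517, 406, 923, 391, 376, 767, 205, 34, 239, 273, 512, 785, 359, 206, 565, 771, 398, 231
F(40) mod 938 = 231


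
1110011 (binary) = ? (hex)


1110011 (base 2) = 115 (decimal)
115 (decimal) = 73 (base 16)


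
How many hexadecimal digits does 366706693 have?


366706693 in base 16 = 15DB8005
Number of digits = 8

8 digits (base 16)


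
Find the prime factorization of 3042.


3042 / 2 = 1521
1521 / 3 = 507
507 / 3 = 169
169 / 13 = 13
13 / 13 = 1
3042 = 2 × 3^2 × 13^2


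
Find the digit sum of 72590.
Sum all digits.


7 + 2 + 5 + 9 + 0 = 23


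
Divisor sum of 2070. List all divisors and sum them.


Divisors of 2070: 1, 2, 3, 5, 6, 9, 10, 15, 18, 23, 30, 45, 46, 69, 90, 115, 138, 207, 230, 345, 414, 690, 1035, 2070
Sum = 1 + 2 + 3 + 5 + 6 + 9 + 10 + 15 + 18 + 23 + 30 + 45 + 46 + 69 + 90 + 115 + 138 + 207 + 230 + 345 + 414 + 690 + 1035 + 2070 = 5616

σ(2070) = 5616


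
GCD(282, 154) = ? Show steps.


282 = 1 * 154 + 128
154 = 1 * 128 + 26
128 = 4 * 26 + 24
26 = 1 * 24 + 2
24 = 12 * 2 + 0
GCD = 2


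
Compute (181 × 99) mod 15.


181 × 99 = 17919
17919 mod 15 = 9


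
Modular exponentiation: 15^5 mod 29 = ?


15^1 mod 29 = 15
15^2 mod 29 = 22
15^3 mod 29 = 11
15^4 mod 29 = 20
15^5 mod 29 = 10


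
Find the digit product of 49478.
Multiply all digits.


4 × 9 × 4 × 7 × 8 = 8064


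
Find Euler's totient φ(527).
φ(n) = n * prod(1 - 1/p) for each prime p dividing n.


527 = 17 × 31
Prime factors: 17, 31
φ(527) = 527 × (1-1/17) × (1-1/31)
= 527 × 16/17 × 30/31 = 480

φ(527) = 480


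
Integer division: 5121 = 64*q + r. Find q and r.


5121 = 64 * 80 + 1
Check: 5120 + 1 = 5121

q = 80, r = 1


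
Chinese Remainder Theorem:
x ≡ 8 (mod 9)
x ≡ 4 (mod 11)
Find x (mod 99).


M = 9*11 = 99
M1 = M/9 = 11, M2 = M/11 = 9
M1^(-1) mod 9 = 5, M2^(-1) mod 11 = 5
x = 8*11*5 + 4*9*5 = 620
620 mod 99 = 26
Check: 26 mod 9 = 8 ✓, 26 mod 11 = 4 ✓

x ≡ 26 (mod 99)


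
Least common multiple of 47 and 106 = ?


GCD(47, 106) = 1
LCM = 47*106/1 = 4982/1 = 4982

LCM = 4982


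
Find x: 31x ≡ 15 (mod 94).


GCD(31, 94) = 1, unique solution
a^(-1) mod 94 = 91
x = 91 * 15 mod 94 = 49

x ≡ 49 (mod 94)


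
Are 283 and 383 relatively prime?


Euclidean algorithm:
383 = 1 * 283 + 100
283 = 2 * 100 + 83
100 = 1 * 83 + 17
83 = 4 * 17 + 15
17 = 1 * 15 + 2
15 = 7 * 2 + 1
2 = 2 * 1 + 0
GCD(283, 383) = 1

Yes, coprime (GCD = 1)


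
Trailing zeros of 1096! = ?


floor(1096/5) = 219
floor(1096/25) = 43
floor(1096/125) = 8
floor(1096/625) = 1
Total = 271

271 trailing zeros


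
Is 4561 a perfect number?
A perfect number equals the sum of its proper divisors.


Proper divisors of 4561: 1
Sum = 1 = 1

No, 4561 is not perfect (1 ≠ 4561)


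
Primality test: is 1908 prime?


1908 / 2 = 954 (exact division)
1908 is NOT prime.

No, 1908 is not prime


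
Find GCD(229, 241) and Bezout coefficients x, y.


Tabular extended Euclidean (each row: r = 229*s + 241*t):
r=229, s=1, t=0
r=241, s=0, t=1
q=0: r=229, s=1, t=0   [229*(1) + 241*(0) = 229]
q=1: r=12, s=-1, t=1   [229*(-1) + 241*(1) = 12]
q=19: r=1, s=20, t=-19   [229*(20) + 241*(-19) = 1]
q=12: r=0, s=-241, t=229   [229*(-241) + 241*(229) = 0]
GCD = 1; from the row with r=1: x=20, y=-19
Check: 229*(20) + 241*(-19) = 4580 - 4579 = 1

GCD = 1, x = 20, y = -19


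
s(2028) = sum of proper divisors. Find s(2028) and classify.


Proper divisors: 1, 2, 3, 4, 6, 12, 13, 26, 39, 52, 78, 156, 169, 338, 507, 676, 1014
Sum = 1 + 2 + 3 + 4 + 6 + 12 + 13 + 26 + 39 + 52 + 78 + 156 + 169 + 338 + 507 + 676 + 1014 = 3096
3096 > 2028 → abundant

s(2028) = 3096 (abundant)


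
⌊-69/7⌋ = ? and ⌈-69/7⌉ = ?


-69/7 = -9.8571
floor = -10
ceil = -9

floor = -10, ceil = -9


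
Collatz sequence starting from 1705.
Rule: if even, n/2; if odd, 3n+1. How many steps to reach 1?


1705 → 5116 → 2558 → 1279 → 3838 → 1919 → 5758 → 2879 → 8638 → 4319 → 12958 → 6479 → 19438 → 9719 → 29158 → 14579 → 43738 → 21869 → 65608 → 32804 → 16402 → 8201 → 24604 → 12302 → 6151 → 18454 → 9227 → 27682 → 13841 → 41524 → 20762 → 10381 → 31144 → 15572 → 7786 → 3893 → 11680 → 5840 → 2920 → 1460 → 730 → 365 → 1096 → 548 → 274 → 137 → 412 → 206 → 103 → 310 → 155 → 466 → 233 → 700 → 350 → 175 → 526 → 263 → 790 → 395 → 1186 → 593 → 1780 → 890 → 445 → 1336 → 668 → 334 → 167 → 502 → 251 → 754 → 377 → 1132 → 566 → 283 → 850 → 425 → 1276 → 638 → 319 → 958 → 479 → 1438 → 719 → 2158 → 1079 → 3238 → 1619 → 4858 → 2429 → 7288 → 3644 → 1822 → 911 → 2734 → 1367 → 4102 → 2051 → 6154 → 3077 → 9232 → 4616 → 2308 → 1154 → 577 → 1732 → 866 → 433 → 1300 → 650 → 325 → 976 → 488 → 244 → 122 → 61 → 184 → 92 → 46 → 23 → 70 → 35 → 106 → 53 → 160 → 80 → 40 → 20 → 10 → 5 → 16 → 8 → 4 → 2 → 1
Total steps = 135

135 steps


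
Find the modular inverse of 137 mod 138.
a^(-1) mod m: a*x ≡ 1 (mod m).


Use the extended Euclidean algorithm on (138, 137); each row r = 138*s + 137*t:
r=138, s=1, t=0
r=137, s=0, t=1
q=1: r=1, s=1, t=-1   [138*(1) + 137*(-1) = 1]
q=137: r=0, s=-137, t=138   [138*(-137) + 137*(138) = 0]
GCD = 1 with t = -1, so 137*(-1) ≡ 1 (mod 138)
Inverse = -1 mod 138 = 137
Check: 137 * 137 = 18769 ≡ 1 (mod 138)

137^(-1) ≡ 137 (mod 138)


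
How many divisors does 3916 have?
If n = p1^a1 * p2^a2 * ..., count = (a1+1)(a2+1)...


3916 = 2^2 × 11^1 × 89^1
d(3916) = (2+1) × (1+1) × (1+1) = 12

12 divisors


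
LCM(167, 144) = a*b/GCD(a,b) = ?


GCD(167, 144) = 1
LCM = 167*144/1 = 24048/1 = 24048

LCM = 24048


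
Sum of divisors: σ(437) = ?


Divisors of 437: 1, 19, 23, 437
Sum = 1 + 19 + 23 + 437 = 480

σ(437) = 480


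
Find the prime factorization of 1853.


1853 / 17 = 109
109 / 109 = 1
1853 = 17 × 109


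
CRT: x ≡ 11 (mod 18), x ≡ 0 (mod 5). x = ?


M = 18*5 = 90
M1 = M/18 = 5, M2 = M/5 = 18
M1^(-1) mod 18 = 11, M2^(-1) mod 5 = 2
x = 11*5*11 + 0*18*2 = 605
605 mod 90 = 65
Check: 65 mod 18 = 11 ✓, 65 mod 5 = 0 ✓

x ≡ 65 (mod 90)


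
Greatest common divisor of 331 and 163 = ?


331 = 2 * 163 + 5
163 = 32 * 5 + 3
5 = 1 * 3 + 2
3 = 1 * 2 + 1
2 = 2 * 1 + 0
GCD = 1


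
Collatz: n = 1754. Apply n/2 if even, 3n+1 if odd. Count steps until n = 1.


1754 → 877 → 2632 → 1316 → 658 → 329 → 988 → 494 → 247 → 742 → 371 → 1114 → 557 → 1672 → 836 → 418 → 209 → 628 → 314 → 157 → 472 → 236 → 118 → 59 → 178 → 89 → 268 → 134 → 67 → 202 → 101 → 304 → 152 → 76 → 38 → 19 → 58 → 29 → 88 → 44 → 22 → 11 → 34 → 17 → 52 → 26 → 13 → 40 → 20 → 10 → 5 → 16 → 8 → 4 → 2 → 1
Total steps = 55

55 steps


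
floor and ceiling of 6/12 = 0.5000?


6/12 = 0.5000
floor = 0
ceil = 1

floor = 0, ceil = 1


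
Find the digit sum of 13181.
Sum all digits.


1 + 3 + 1 + 8 + 1 = 14


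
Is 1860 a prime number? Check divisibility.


1860 / 2 = 930 (exact division)
1860 is NOT prime.

No, 1860 is not prime


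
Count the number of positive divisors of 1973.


1973 = 1973^1
d(1973) = (1+1) = 2

2 divisors


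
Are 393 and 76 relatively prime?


Euclidean algorithm:
393 = 5 * 76 + 13
76 = 5 * 13 + 11
13 = 1 * 11 + 2
11 = 5 * 2 + 1
2 = 2 * 1 + 0
GCD(393, 76) = 1

Yes, coprime (GCD = 1)


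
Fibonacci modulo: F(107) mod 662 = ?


F(k) mod 662 for k=1..107:
1, 1, 2, 3, 5, 8, 13, 21, 34, 55, 89, 144, 233, 377, 610, 325, 273, 598, 209, 145, 354, 499, 191, 28, 219, 247, 466, 51, 517, 568, 423, 329, 90, 419, 509, 266, 113, 379, 492, 209, 39, 248, 287, 535, 160, 33, 193, 226, 419, 645, 402, 385, 125, 510, 635, 483, 456, 277, 71, 348, 419, 105, 524, 629, 491, 458, 287, 83, 370, 453, 161, 614, 113, 65, 178, 243, 421, 2, 423, 425, 186, 611, 135, 84, 219, 303, 522, 163, 23, 186, 209, 395, 604, 337, 279, 616, 233, 187, 420, 607, 365, 310, 13, 323, 336, 659, 333
F(107) mod 662 = 333


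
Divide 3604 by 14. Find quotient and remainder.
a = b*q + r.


3604 = 14 * 257 + 6
Check: 3598 + 6 = 3604

q = 257, r = 6


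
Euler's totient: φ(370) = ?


370 = 2 × 5 × 37
Prime factors: 2, 5, 37
φ(370) = 370 × (1-1/2) × (1-1/5) × (1-1/37)
= 370 × 1/2 × 4/5 × 36/37 = 144

φ(370) = 144


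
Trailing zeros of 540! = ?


floor(540/5) = 108
floor(540/25) = 21
floor(540/125) = 4
Total = 133

133 trailing zeros


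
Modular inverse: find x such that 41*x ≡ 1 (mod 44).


Use the extended Euclidean algorithm on (44, 41); each row r = 44*s + 41*t:
r=44, s=1, t=0
r=41, s=0, t=1
q=1: r=3, s=1, t=-1   [44*(1) + 41*(-1) = 3]
q=13: r=2, s=-13, t=14   [44*(-13) + 41*(14) = 2]
q=1: r=1, s=14, t=-15   [44*(14) + 41*(-15) = 1]
q=2: r=0, s=-41, t=44   [44*(-41) + 41*(44) = 0]
GCD = 1 with t = -15, so 41*(-15) ≡ 1 (mod 44)
Inverse = -15 mod 44 = 29
Check: 41 * 29 = 1189 ≡ 1 (mod 44)

41^(-1) ≡ 29 (mod 44)


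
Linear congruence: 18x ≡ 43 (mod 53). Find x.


GCD(18, 53) = 1, unique solution
a^(-1) mod 53 = 3
x = 3 * 43 mod 53 = 23

x ≡ 23 (mod 53)
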